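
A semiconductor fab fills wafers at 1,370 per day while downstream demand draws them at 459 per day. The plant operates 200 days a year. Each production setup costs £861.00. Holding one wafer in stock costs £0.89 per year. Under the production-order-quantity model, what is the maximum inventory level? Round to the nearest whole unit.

Annual demand D = 459 × 200 = 91,800.
Production build-up factor (1 − d/p) = 1 − 459/1,370 = 0.6650.
Q* = √(2DS / (H(1 − d/p))) = √(2 × 91,800 × 861 / (0.89 × 0.6650)).
= √(158,079,600 / 0.5918) ≈ 16343.460.
Maximum inventory = Q*(1 − d/p) = 16343.460 × 0.6650 ≈ 10867.804.

I_max ≈ 10,868 wafers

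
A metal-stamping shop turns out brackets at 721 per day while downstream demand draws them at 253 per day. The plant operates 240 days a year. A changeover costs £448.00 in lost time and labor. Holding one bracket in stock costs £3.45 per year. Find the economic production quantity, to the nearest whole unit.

Q* ≈ 4,929 brackets

Annual demand D = 253 × 240 = 60,720.
Production build-up factor (1 − d/p) = 1 − 253/721 = 0.6491.
Q* = √(2DS / (H(1 − d/p))) = √(2 × 60,720 × 448 / (3.45 × 0.6491)).
= √(54,405,120 / 2.2394) ≈ 4928.957.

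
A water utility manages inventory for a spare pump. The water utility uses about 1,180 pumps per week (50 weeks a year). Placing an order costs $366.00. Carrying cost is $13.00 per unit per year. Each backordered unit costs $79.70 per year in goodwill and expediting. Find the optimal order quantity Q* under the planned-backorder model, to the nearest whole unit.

Annual demand D = 1,180 × 50 = 59,000.
With planned backorders, Q* = √(2DS/H) · √((H+B)/B).
√(2DS/H) = √(2 × 59,000 × 366 / 13) = 1822.678.
√((H+B)/B) = √((13+79.7)/79.7) = 1.0785.
Q* ≈ 1965.715.

Q* ≈ 1,966 pumps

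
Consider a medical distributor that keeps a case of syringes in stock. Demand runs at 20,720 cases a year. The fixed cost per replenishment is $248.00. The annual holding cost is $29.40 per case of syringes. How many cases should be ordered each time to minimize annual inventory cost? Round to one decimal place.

EOQ = √(2DS / H) = √(2 × 20,720 × 248 / 29.4).
= √(10,277,120 / 29.4) = √349,561.9048 ≈ 591.238.

Q* ≈ 591.2 cases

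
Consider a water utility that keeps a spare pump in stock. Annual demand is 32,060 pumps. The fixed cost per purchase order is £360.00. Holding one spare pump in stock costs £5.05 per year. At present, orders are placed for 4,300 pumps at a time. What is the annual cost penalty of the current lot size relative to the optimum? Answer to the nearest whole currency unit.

Extra cost ≈ £2,745 per year

EOQ = √(2DS/H) = √(2 × 32,060 × 360 / 5.05) ≈ 2137.97.
Cost at Q* = (D/Q*)S + (Q*/2)H = √(2DSH) ≈ £10,796.77.
Cost at Q = 4,300: (32,060/4,300)×360 + (4,300/2)×5.05 = £2,684.09 + £10,857.50 = £13,541.59.
Excess = £13,541.59 − £10,796.77 = £2,744.83.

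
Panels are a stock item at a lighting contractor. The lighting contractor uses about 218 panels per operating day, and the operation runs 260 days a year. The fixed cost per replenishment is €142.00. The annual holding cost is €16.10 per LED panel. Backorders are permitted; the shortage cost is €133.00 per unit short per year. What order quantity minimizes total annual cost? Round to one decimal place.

Annual demand D = 218 × 260 = 56,680.
With planned backorders, Q* = √(2DS/H) · √((H+B)/B).
√(2DS/H) = √(2 × 56,680 × 142 / 16.1) = 999.911.
√((H+B)/B) = √((16.1+133)/133) = 1.0588.
Q* ≈ 1058.703.

Q* ≈ 1,058.7 panels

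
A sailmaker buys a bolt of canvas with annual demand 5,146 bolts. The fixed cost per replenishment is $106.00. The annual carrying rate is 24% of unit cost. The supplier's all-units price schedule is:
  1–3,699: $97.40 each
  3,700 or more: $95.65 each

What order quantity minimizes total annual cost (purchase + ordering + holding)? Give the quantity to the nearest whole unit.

Q* ≈ 216 bolts

Holding cost per unit per year at price C is H = 0.24·C.
Candidates are each tier's EOQ (if it falls in that tier) and each price-break quantity.
EOQ at $97.40 = 216.0 (feasible in tier 1): TC = 5,146×$97.40 + (5,146/216.0)×106 + (216.0/2)×0.24×$97.40 = $506,270.36.
EOQ at $95.65 = 218.0 < 3700, so use break Q=3700: TC = 5,146×$95.65 + (5,146/3700.0)×106 + (3700.0/2)×0.24×$95.65 = $534,830.93.
Lowest total cost is $506,270.36 at Q = 216.0.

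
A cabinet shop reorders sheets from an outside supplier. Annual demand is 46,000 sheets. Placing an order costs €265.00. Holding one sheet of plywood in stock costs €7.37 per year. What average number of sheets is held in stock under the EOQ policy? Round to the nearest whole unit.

Average inventory ≈ 909 sheets

EOQ = √(2DS/H) = √(2 × 46,000 × 265 / 7.37) ≈ 1818.79.
Average inventory = Q*/2 ≈ 1818.79 / 2 = 909.396.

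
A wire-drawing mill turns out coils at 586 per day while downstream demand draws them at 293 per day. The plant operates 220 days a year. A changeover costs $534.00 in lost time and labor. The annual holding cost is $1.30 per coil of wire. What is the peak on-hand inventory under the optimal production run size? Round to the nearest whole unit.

Annual demand D = 293 × 220 = 64,460.
Production build-up factor (1 − d/p) = 1 − 293/586 = 0.5000.
Q* = √(2DS / (H(1 − d/p))) = √(2 × 64,460 × 534 / (1.3 × 0.5000)).
= √(68,843,280 / 0.65) ≈ 10291.391.
Maximum inventory = Q*(1 − d/p) = 10291.391 × 0.5000 ≈ 5145.696.

I_max ≈ 5,146 coils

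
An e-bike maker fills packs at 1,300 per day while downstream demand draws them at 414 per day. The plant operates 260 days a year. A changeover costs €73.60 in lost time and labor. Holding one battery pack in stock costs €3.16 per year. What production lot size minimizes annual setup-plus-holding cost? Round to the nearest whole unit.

Annual demand D = 414 × 260 = 107,640.
Production build-up factor (1 − d/p) = 1 − 414/1,300 = 0.6815.
Q* = √(2DS / (H(1 − d/p))) = √(2 × 107,640 × 73.6 / (3.16 × 0.6815)).
= √(15,844,608 / 2.1537) ≈ 2712.389.

Q* ≈ 2,712 packs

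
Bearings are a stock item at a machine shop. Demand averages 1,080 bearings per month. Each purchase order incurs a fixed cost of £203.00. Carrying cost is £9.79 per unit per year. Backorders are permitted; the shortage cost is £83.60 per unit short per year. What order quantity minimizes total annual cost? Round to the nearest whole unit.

Q* ≈ 775 bearings

Annual demand D = 1,080 × 12 = 12,960.
With planned backorders, Q* = √(2DS/H) · √((H+B)/B).
√(2DS/H) = √(2 × 12,960 × 203 / 9.79) = 733.118.
√((H+B)/B) = √((9.79+83.6)/83.6) = 1.0569.
Q* ≈ 774.856.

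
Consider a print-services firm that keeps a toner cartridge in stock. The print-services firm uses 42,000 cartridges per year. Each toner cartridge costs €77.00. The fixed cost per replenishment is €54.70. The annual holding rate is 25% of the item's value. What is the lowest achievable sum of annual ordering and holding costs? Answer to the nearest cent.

TC* ≈ €9,404.78

Holding cost H = 0.25 × €77.00 = €19.2500 per unit per year.
Q* = √(2DS/H) = √(2 × 42,000 × 54.7 / 19.25) ≈ 488.56.
At the optimum the two cost components are equal, so total cost = 2·(Q*/2)H = Q*·H.
Minimum total = √(2DSH) = √(2 × 42,000 × 54.7 × 19.25) ≈ 9404.781.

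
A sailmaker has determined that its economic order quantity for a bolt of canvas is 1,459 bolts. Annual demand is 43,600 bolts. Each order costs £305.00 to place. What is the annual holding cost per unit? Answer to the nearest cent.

Squaring Q* = √(2DS/H) gives Q*² = 2DS/H.
From Q* = √(2DS/H): H = 2DS / Q*² = 2 × 43,600 × 305 / 1,459² = 12.4941.

H ≈ £12.49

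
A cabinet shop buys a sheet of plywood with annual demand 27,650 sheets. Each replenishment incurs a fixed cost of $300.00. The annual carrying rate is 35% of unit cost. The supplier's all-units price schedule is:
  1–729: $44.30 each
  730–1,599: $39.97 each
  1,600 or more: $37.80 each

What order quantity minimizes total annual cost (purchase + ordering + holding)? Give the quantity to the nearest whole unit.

Q* ≈ 1,600 sheets

Holding cost per unit per year at price C is H = 0.35·C.
For each price level, check whether its EOQ is feasible; otherwise the best quantity at that price is the breakpoint.
Tier 1 ($44.30): EOQ = 1034.4 exceeds tier's upper bound 729, so this tier is dominated.
EOQ at $39.97 = 1089.0 (feasible in tier 2): TC = 27,650×$39.97 + (27,650/1089.0)×300 + (1089.0/2)×0.35×$39.97 = $1,120,404.86.
EOQ at $37.80 = 1119.8 < 1600, so use break Q=1600: TC = 27,650×$37.80 + (27,650/1600.0)×300 + (1600.0/2)×0.35×$37.80 = $1,060,938.38.
Lowest total cost is $1,060,938.38 at Q = 1600.0.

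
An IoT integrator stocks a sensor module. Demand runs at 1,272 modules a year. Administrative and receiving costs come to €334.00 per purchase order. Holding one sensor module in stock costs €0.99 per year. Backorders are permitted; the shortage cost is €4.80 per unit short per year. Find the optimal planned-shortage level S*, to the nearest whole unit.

With planned backorders, Q* = √(2DS/H) · √((H+B)/B).
√(2DS/H) = √(2 × 1,272 × 334 / 0.99) = 926.433.
√((H+B)/B) = √((0.99+4.8)/4.8) = 1.0983.
Q* ≈ 1017.496.
S* = Q* · H/(H+B) = 1017.496 × 0.99/5.79 ≈ 173.976.

S* ≈ 174 modules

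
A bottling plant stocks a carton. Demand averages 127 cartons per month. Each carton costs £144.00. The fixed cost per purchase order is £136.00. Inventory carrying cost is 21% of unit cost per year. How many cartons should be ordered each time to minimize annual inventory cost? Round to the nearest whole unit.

Annual demand D = 127 × 12 = 1,524.
Holding cost H = 0.21 × £144.00 = £30.2400 per unit per year.
EOQ = √(2DS / H) = √(2 × 1,524 × 136 / 30.24).
= √(414,528 / 30.24) = √13,707.9365 ≈ 117.081.

Q* ≈ 117 cartons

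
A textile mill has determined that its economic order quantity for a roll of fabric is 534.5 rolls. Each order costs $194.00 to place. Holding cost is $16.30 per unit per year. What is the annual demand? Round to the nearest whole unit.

Squaring Q* = √(2DS/H) gives Q*² = 2DS/H.
From Q* = √(2DS/H): D = Q*²H / (2S) = 534.5² × 16.3 / (2 × 194) = 12001.936.

D ≈ 12,002 rolls per year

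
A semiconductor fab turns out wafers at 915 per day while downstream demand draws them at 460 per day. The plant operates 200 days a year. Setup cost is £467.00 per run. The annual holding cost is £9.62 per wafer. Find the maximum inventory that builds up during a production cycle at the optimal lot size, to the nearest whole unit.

Annual demand D = 460 × 200 = 92,000.
Production build-up factor (1 − d/p) = 1 − 460/915 = 0.4973.
Q* = √(2DS / (H(1 − d/p))) = √(2 × 92,000 × 467 / (9.62 × 0.4973)).
= √(85,928,000 / 4.7837) ≈ 4238.231.
Maximum inventory = Q*(1 − d/p) = 4238.231 × 0.4973 ≈ 2107.536.

I_max ≈ 2,108 wafers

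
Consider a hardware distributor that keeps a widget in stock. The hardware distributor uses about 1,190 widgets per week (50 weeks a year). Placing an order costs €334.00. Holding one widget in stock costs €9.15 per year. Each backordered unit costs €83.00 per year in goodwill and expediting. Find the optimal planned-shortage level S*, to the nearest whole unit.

S* ≈ 218 widgets

Annual demand D = 1,190 × 50 = 59,500.
With planned backorders, Q* = √(2DS/H) · √((H+B)/B).
√(2DS/H) = √(2 × 59,500 × 334 / 9.15) = 2084.185.
√((H+B)/B) = √((9.15+83)/83) = 1.0537.
Q* ≈ 2196.063.
S* = Q* · H/(H+B) = 2196.063 × 9.15/92.15 ≈ 218.057.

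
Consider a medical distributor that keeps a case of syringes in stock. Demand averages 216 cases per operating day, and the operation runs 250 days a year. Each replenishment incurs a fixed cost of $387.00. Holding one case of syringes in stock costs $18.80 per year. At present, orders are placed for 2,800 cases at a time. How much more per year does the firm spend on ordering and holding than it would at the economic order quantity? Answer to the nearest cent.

Extra cost ≈ $5,752.07 per year

Annual demand D = 216 × 250 = 54,000.
EOQ = √(2DS/H) = √(2 × 54,000 × 387 / 18.8) ≈ 1491.04.
Cost at Q* = (D/Q*)S + (Q*/2)H = √(2DSH) ≈ $28,031.50.
Cost at Q = 2,800: (54,000/2,800)×387 + (2,800/2)×18.8 = $7,463.57 + $26,320.00 = $33,783.57.
Excess = $33,783.57 − $28,031.50 = $5,752.07.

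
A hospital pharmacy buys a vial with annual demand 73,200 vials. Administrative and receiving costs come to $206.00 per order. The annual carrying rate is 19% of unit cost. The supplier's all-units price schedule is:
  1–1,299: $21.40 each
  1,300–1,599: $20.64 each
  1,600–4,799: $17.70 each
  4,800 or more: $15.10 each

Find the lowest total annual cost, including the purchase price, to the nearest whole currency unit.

TC* ≈ $1,115,347

Holding cost per unit per year at price C is H = 0.19·C.
Evaluate total cost at each tier's feasible EOQ or, if the EOQ is below the tier, at the tier's minimum quantity.
Tier 1 ($21.40): EOQ = 2723.5 exceeds tier's upper bound 1299, so this tier is dominated.
Tier 2 ($20.64): EOQ = 2773.1 exceeds tier's upper bound 1599, so this tier is dominated.
EOQ at $17.70 = 2994.6 (feasible in tier 3): TC = 73,200×$17.70 + (73,200/2994.6)×206 + (2994.6/2)×0.19×$17.70 = $1,305,710.88.
EOQ at $15.10 = 3242.2 < 4800, so use break Q=4800: TC = 73,200×$15.10 + (73,200/4800.0)×206 + (4800.0/2)×0.19×$15.10 = $1,115,347.10.
Lowest total cost among the candidates is at Q = 4800.0.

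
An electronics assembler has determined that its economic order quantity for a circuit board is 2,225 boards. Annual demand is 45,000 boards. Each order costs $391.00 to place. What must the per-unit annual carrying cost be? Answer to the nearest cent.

H ≈ $7.11

Squaring Q* = √(2DS/H) gives Q*² = 2DS/H.
From Q* = √(2DS/H): H = 2DS / Q*² = 2 × 45,000 × 391 / 2,225² = 7.1082.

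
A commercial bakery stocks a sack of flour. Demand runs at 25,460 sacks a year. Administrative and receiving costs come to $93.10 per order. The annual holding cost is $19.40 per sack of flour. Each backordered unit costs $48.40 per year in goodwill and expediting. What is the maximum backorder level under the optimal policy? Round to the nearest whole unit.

S* ≈ 167 sacks

With planned backorders, Q* = √(2DS/H) · √((H+B)/B).
√(2DS/H) = √(2 × 25,460 × 93.1 / 19.4) = 494.331.
√((H+B)/B) = √((19.4+48.4)/48.4) = 1.1836.
Q* ≈ 585.073.
S* = Q* · H/(H+B) = 585.073 × 19.4/67.8 ≈ 167.410.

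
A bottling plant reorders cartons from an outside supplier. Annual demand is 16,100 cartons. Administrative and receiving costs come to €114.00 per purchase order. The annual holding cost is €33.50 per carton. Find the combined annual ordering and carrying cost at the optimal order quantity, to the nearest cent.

TC* ≈ €11,089.27

The optimal lot size = √(2DS/H) = √(2 × 16,100 × 114 / 33.5) ≈ 331.02.
At the optimum the two cost components are equal, so total cost = 2·(Q*/2)H = Q*·H.
Minimum total = √(2DSH) = √(2 × 16,100 × 114 × 33.5) ≈ 11089.265.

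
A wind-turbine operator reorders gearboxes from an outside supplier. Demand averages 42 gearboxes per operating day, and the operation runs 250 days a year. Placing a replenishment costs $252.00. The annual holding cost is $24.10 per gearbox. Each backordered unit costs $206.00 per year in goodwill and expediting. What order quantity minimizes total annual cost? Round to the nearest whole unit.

Annual demand D = 42 × 250 = 10,500.
With planned backorders, Q* = √(2DS/H) · √((H+B)/B).
√(2DS/H) = √(2 × 10,500 × 252 / 24.1) = 468.599.
√((H+B)/B) = √((24.1+206)/206) = 1.0569.
Q* ≈ 495.252.

Q* ≈ 495 gearboxes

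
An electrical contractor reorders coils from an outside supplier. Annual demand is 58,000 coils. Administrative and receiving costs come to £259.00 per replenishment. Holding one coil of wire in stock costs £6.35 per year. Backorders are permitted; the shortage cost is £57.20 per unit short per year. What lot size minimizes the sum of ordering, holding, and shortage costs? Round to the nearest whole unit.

Q* ≈ 2,293 coils

With planned backorders, Q* = √(2DS/H) · √((H+B)/B).
√(2DS/H) = √(2 × 58,000 × 259 / 6.35) = 2175.164.
√((H+B)/B) = √((6.35+57.2)/57.2) = 1.0540.
Q* ≈ 2292.724.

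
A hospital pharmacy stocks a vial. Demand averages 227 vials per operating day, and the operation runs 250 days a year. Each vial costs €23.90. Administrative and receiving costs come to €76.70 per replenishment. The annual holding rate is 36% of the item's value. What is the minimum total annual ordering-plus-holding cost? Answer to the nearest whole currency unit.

TC* ≈ €8,655

Annual demand D = 227 × 250 = 56,750.
Holding cost H = 0.36 × €23.90 = €8.6040 per unit per year.
EOQ = √(2DS/H) = √(2 × 56,750 × 76.7 / 8.604) ≈ 1005.88.
At the optimum the two cost components are equal, so total cost = 2·(Q*/2)H = Q*·H.
Minimum total = √(2DSH) = √(2 × 56,750 × 76.7 × 8.604) ≈ 8654.576.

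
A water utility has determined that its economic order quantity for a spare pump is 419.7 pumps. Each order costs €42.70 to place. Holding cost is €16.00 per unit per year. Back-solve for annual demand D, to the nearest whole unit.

Invert the EOQ relation Q*² = 2DS/H.
From Q* = √(2DS/H): D = Q*²H / (2S) = 419.7² × 16 / (2 × 42.7) = 33001.984.

D ≈ 33,002 pumps per year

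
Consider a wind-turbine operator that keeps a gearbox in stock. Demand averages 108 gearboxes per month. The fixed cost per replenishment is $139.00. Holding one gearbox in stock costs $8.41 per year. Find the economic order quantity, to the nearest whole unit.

Annual demand D = 108 × 12 = 1,296.
EOQ = √(2DS / H) = √(2 × 1,296 × 139 / 8.41).
= √(360,288 / 8.41) = √42,840.4281 ≈ 206.979.

Q* ≈ 207 gearboxes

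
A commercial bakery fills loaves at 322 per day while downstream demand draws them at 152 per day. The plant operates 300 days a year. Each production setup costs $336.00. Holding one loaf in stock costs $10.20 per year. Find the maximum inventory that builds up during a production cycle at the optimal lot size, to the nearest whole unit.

I_max ≈ 1,259 loaves

Annual demand D = 152 × 300 = 45,600.
Production build-up factor (1 − d/p) = 1 − 152/322 = 0.5280.
Q* = √(2DS / (H(1 − d/p))) = √(2 × 45,600 × 336 / (10.2 × 0.5280)).
= √(30,643,200 / 5.3851) ≈ 2385.451.
Maximum inventory = Q*(1 − d/p) = 2385.451 × 0.5280 ≈ 1259.399.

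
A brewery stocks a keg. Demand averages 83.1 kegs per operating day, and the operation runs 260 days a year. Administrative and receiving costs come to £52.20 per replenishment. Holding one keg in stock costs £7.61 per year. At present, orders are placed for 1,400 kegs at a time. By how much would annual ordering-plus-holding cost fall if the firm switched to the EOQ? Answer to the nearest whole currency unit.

Annual demand D = 83.1 × 260 = 21,606.
EOQ = √(2DS/H) = √(2 × 21,606 × 52.2 / 7.61) ≈ 544.43.
Cost at Q* = (D/Q*)S + (Q*/2)H = √(2DSH) ≈ £4,143.14.
Cost at Q = 1,400: (21,606/1,400)×52.2 + (1,400/2)×7.61 = £805.60 + £5,327.00 = £6,132.60.
Excess = £6,132.60 − £4,143.14 = £1,989.45.

Extra cost ≈ £1,989 per year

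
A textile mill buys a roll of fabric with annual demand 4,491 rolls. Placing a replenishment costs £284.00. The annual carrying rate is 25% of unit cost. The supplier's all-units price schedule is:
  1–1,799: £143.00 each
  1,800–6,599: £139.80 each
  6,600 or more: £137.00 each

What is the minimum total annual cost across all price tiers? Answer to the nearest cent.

TC* ≈ £651,762.57

Holding cost per unit per year at price C is H = 0.25·C.
For each price level, check whether its EOQ is feasible; otherwise the best quantity at that price is the breakpoint.
EOQ at £143.00 = 267.1 (feasible in tier 1): TC = 4,491×£143.00 + (4,491/267.1)×284 + (267.1/2)×0.25×£143.00 = £651,762.57.
EOQ at £139.80 = 270.2 < 1800, so use break Q=1800: TC = 4,491×£139.80 + (4,491/1800.0)×284 + (1800.0/2)×0.25×£139.80 = £660,005.38.
EOQ at £137.00 = 272.9 < 6600, so use break Q=6600: TC = 4,491×£137.00 + (4,491/6600.0)×284 + (6600.0/2)×0.25×£137.00 = £728,485.25.
Lowest total cost among the candidates is at Q = 267.1.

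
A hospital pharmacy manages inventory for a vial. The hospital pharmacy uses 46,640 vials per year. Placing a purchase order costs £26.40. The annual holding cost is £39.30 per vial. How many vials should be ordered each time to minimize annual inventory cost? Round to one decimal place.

EOQ = √(2DS / H) = √(2 × 46,640 × 26.4 / 39.3).
= √(2,462,592 / 39.3) = √62,661.374 ≈ 250.323.

Q* ≈ 250.3 vials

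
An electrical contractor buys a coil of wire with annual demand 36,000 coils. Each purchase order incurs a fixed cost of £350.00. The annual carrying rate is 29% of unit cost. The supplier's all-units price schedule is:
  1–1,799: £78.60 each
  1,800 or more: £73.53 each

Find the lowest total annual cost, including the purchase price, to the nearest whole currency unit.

TC* ≈ £2,673,271

Holding cost per unit per year at price C is H = 0.29·C.
Evaluate total cost at each tier's feasible EOQ or, if the EOQ is below the tier, at the tier's minimum quantity.
EOQ at £78.60 = 1051.5 (feasible in tier 1): TC = 36,000×£78.60 + (36,000/1051.5)×350 + (1051.5/2)×0.29×£78.60 = £2,853,566.83.
EOQ at £73.53 = 1087.1 < 1800, so use break Q=1800: TC = 36,000×£73.53 + (36,000/1800.0)×350 + (1800.0/2)×0.29×£73.53 = £2,673,271.33.
Lowest total cost among the candidates is at Q = 1800.0.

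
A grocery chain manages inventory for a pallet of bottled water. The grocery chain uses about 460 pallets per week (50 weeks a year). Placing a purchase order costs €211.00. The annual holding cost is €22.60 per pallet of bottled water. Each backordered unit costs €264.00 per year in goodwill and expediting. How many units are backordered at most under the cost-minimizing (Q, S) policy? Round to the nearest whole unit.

Annual demand D = 460 × 50 = 23,000.
With planned backorders, Q* = √(2DS/H) · √((H+B)/B).
√(2DS/H) = √(2 × 23,000 × 211 / 22.6) = 655.339.
√((H+B)/B) = √((22.6+264)/264) = 1.0419.
Q* ≈ 682.813.
S* = Q* · H/(H+B) = 682.813 × 22.6/286.6 ≈ 53.844.

S* ≈ 54 pallets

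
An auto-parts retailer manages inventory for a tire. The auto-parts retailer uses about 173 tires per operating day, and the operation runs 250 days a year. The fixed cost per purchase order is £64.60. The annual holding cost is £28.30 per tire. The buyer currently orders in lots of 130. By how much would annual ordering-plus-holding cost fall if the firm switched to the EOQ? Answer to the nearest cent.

Annual demand D = 173 × 250 = 43,250.
EOQ = √(2DS/H) = √(2 × 43,250 × 64.6 / 28.3) ≈ 444.36.
Cost at Q* = (D/Q*)S + (Q*/2)H = √(2DSH) ≈ £12,575.28.
Cost at Q = 130: (43,250/130)×64.6 + (130/2)×28.3 = £21,491.92 + £1,839.50 = £23,331.42.
Excess = £23,331.42 − £12,575.28 = £10,756.15.

Extra cost ≈ £10,756.15 per year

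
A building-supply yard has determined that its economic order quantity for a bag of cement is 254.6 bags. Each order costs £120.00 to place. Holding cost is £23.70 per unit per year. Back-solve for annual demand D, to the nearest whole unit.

D ≈ 6,401 bags per year

Squaring Q* = √(2DS/H) gives Q*² = 2DS/H.
From Q* = √(2DS/H): D = Q*²H / (2S) = 254.6² × 23.7 / (2 × 120) = 6401.090.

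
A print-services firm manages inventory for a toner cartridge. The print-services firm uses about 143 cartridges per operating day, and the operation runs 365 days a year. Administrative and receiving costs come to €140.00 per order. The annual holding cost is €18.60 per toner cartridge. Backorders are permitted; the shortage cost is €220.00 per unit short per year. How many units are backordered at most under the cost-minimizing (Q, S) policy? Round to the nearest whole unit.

S* ≈ 72 cartridges

Annual demand D = 143 × 365 = 52,195.
With planned backorders, Q* = √(2DS/H) · √((H+B)/B).
√(2DS/H) = √(2 × 52,195 × 140 / 18.6) = 886.415.
√((H+B)/B) = √((18.6+220)/220) = 1.0414.
Q* ≈ 923.126.
S* = Q* · H/(H+B) = 923.126 × 18.6/238.6 ≈ 71.962.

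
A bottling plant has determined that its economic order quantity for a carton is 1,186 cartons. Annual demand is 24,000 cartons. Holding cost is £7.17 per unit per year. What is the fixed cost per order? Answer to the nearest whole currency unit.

S ≈ £210

Invert the EOQ relation Q*² = 2DS/H.
From Q* = √(2DS/H): S = Q*²H / (2D) = 1,186² × 7.17 / (2 × 24,000) = 210.1103.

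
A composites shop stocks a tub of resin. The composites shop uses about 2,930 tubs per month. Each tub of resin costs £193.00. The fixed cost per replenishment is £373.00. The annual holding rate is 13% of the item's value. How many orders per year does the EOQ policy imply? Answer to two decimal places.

Annual demand D = 2,930 × 12 = 35,160.
Holding cost H = 0.13 × £193.00 = £25.0900 per unit per year.
The optimal lot size = √(2DS/H) = √(2 × 35,160 × 373 / 25.09) ≈ 1022.45.
Orders per year = D / Q* = 35,160 / 1022.45 ≈ 34.388.

N ≈ 34.39 orders per year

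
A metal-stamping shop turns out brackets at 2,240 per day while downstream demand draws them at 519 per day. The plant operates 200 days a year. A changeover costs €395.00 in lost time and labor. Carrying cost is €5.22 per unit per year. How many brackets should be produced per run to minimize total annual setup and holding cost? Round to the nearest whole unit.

Q* ≈ 4,522 brackets

Annual demand D = 519 × 200 = 103,800.
Production build-up factor (1 − d/p) = 1 − 519/2,240 = 0.7683.
Q* = √(2DS / (H(1 − d/p))) = √(2 × 103,800 × 395 / (5.22 × 0.7683)).
= √(82,002,000 / 4.0105) ≈ 4521.792.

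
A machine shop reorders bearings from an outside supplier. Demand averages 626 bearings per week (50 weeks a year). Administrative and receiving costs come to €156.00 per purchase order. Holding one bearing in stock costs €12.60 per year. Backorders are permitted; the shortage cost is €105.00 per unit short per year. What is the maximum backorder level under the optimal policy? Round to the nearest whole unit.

Annual demand D = 626 × 50 = 31,300.
With planned backorders, Q* = √(2DS/H) · √((H+B)/B).
√(2DS/H) = √(2 × 31,300 × 156 / 12.6) = 880.368.
√((H+B)/B) = √((12.6+105)/105) = 1.0583.
Q* ≈ 931.694.
S* = Q* · H/(H+B) = 931.694 × 12.6/117.6 ≈ 99.824.

S* ≈ 100 bearings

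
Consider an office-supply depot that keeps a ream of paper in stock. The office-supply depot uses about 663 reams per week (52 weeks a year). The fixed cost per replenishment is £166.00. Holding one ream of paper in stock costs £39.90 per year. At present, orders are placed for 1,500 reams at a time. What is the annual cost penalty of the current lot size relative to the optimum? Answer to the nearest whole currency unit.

Annual demand D = 663 × 52 = 34,476.
EOQ = √(2DS/H) = √(2 × 34,476 × 166 / 39.9) ≈ 535.60.
Cost at Q* = (D/Q*)S + (Q*/2)H = √(2DSH) ≈ £21,370.46.
Cost at Q = 1,500: (34,476/1,500)×166 + (1,500/2)×39.9 = £3,815.34 + £29,925.00 = £33,740.34.
Excess = £33,740.34 − £21,370.46 = £12,369.88.

Extra cost ≈ £12,370 per year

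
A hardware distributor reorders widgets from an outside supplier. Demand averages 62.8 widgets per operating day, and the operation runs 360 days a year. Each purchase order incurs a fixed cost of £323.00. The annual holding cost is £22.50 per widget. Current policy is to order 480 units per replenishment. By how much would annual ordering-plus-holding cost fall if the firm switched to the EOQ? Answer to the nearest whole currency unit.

Extra cost ≈ £2,486 per year

Annual demand D = 62.8 × 360 = 22,608.
EOQ = √(2DS/H) = √(2 × 22,608 × 323 / 22.5) ≈ 805.67.
Cost at Q* = (D/Q*)S + (Q*/2)H = √(2DSH) ≈ £18,127.53.
Cost at Q = 480: (22,608/480)×323 + (480/2)×22.5 = £15,213.30 + £5,400.00 = £20,613.30.
Excess = £20,613.30 − £18,127.53 = £2,485.77.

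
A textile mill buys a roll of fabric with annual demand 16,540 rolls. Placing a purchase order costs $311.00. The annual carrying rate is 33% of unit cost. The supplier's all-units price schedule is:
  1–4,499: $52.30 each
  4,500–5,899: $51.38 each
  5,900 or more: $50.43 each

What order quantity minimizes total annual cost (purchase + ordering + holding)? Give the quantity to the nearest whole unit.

Holding cost per unit per year at price C is H = 0.33·C.
Candidates are each tier's EOQ (if it falls in that tier) and each price-break quantity.
EOQ at $52.30 = 772.1 (feasible in tier 1): TC = 16,540×$52.30 + (16,540/772.1)×311 + (772.1/2)×0.33×$52.30 = $878,367.11.
EOQ at $51.38 = 778.9 < 4500, so use break Q=4500: TC = 16,540×$51.38 + (16,540/4500.0)×311 + (4500.0/2)×0.33×$51.38 = $889,117.95.
EOQ at $50.43 = 786.3 < 5900, so use break Q=5900: TC = 16,540×$50.43 + (16,540/5900.0)×311 + (5900.0/2)×0.33×$50.43 = $884,077.66.
Lowest total cost is $878,367.11 at Q = 772.1.

Q* ≈ 772 rolls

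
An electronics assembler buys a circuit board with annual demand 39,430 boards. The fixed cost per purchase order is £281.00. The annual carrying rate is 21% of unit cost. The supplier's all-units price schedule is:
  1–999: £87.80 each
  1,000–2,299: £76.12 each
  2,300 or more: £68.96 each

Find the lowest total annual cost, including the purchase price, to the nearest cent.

TC* ≈ £2,740,563.96

Holding cost per unit per year at price C is H = 0.21·C.
For each price level, check whether its EOQ is feasible; otherwise the best quantity at that price is the breakpoint.
Tier 1 (£87.80): EOQ = 1096.3 exceeds tier's upper bound 999, so this tier is dominated.
EOQ at £76.12 = 1177.4 (feasible in tier 2): TC = 39,430×£76.12 + (39,430/1177.4)×281 + (1177.4/2)×0.21×£76.12 = £3,020,232.51.
EOQ at £68.96 = 1237.0 < 2300, so use break Q=2300: TC = 39,430×£68.96 + (39,430/2300.0)×281 + (2300.0/2)×0.21×£68.96 = £2,740,563.96.
Lowest total cost among the candidates is at Q = 2300.0.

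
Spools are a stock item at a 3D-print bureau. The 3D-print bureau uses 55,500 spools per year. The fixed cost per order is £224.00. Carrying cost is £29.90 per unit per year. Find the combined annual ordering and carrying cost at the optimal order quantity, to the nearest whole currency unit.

The optimal lot size = √(2DS/H) = √(2 × 55,500 × 224 / 29.9) ≈ 911.91.
At Q*, ordering cost (D/Q*)S equals holding cost (Q*/2)H, each = √(DSH/2).
Minimum total = √(2DSH) = √(2 × 55,500 × 224 × 29.9) ≈ 27265.979.

TC* ≈ £27,266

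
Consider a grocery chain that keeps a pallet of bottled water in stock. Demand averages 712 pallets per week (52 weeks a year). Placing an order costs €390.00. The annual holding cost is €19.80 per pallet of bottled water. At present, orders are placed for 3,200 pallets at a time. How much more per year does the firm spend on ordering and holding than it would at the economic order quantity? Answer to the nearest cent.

Extra cost ≈ €12,279.99 per year

Annual demand D = 712 × 52 = 37,024.
EOQ = √(2DS/H) = √(2 × 37,024 × 390 / 19.8) ≈ 1207.69.
Cost at Q* = (D/Q*)S + (Q*/2)H = √(2DSH) ≈ €23,912.31.
Cost at Q = 3,200: (37,024/3,200)×390 + (3,200/2)×19.8 = €4,512.30 + €31,680.00 = €36,192.30.
Excess = €36,192.30 − €23,912.31 = €12,279.99.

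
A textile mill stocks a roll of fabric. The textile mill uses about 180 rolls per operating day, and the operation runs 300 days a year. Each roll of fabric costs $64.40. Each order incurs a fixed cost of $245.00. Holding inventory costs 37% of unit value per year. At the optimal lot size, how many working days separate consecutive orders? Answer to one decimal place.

Annual demand D = 180 × 300 = 54,000.
Holding cost H = 0.37 × $64.40 = $23.8280 per unit per year.
Q* = √(2DS/H) = √(2 × 54,000 × 245 / 23.828) ≈ 1053.78.
Cycle time = Q*/D × 300 = 1053.78 / 54,000 × 300 ≈ 5.854 days.

T ≈ 5.9 days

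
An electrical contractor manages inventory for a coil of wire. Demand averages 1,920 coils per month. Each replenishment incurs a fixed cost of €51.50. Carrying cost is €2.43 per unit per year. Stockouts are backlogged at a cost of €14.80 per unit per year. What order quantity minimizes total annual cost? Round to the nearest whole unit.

Annual demand D = 1,920 × 12 = 23,040.
With planned backorders, Q* = √(2DS/H) · √((H+B)/B).
√(2DS/H) = √(2 × 23,040 × 51.5 / 2.43) = 988.227.
√((H+B)/B) = √((2.43+14.8)/14.8) = 1.0790.
Q* ≈ 1066.273.

Q* ≈ 1,066 coils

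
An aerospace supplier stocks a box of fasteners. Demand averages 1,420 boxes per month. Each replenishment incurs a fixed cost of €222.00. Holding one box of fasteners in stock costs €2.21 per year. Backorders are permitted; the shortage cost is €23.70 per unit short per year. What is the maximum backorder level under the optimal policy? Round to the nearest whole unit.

S* ≈ 165 boxes

Annual demand D = 1,420 × 12 = 17,040.
With planned backorders, Q* = √(2DS/H) · √((H+B)/B).
√(2DS/H) = √(2 × 17,040 × 222 / 2.21) = 1850.249.
√((H+B)/B) = √((2.21+23.7)/23.7) = 1.0456.
Q* ≈ 1934.593.
S* = Q* · H/(H+B) = 1934.593 × 2.21/25.91 ≈ 165.012.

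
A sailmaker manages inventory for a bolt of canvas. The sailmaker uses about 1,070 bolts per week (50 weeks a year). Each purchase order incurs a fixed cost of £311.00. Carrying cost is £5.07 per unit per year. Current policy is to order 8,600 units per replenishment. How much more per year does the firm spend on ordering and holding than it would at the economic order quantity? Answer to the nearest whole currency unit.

Annual demand D = 1,070 × 50 = 53,500.
EOQ = √(2DS/H) = √(2 × 53,500 × 311 / 5.07) ≈ 2561.93.
Cost at Q* = (D/Q*)S + (Q*/2)H = √(2DSH) ≈ £12,989.01.
Cost at Q = 8,600: (53,500/8,600)×311 + (8,600/2)×5.07 = £1,934.71 + £21,801.00 = £23,735.71.
Excess = £23,735.71 − £12,989.01 = £10,746.70.

Extra cost ≈ £10,747 per year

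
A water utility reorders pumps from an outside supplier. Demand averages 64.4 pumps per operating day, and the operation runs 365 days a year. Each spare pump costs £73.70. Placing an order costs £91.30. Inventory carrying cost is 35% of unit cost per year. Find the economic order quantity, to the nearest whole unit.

Q* ≈ 408 pumps

Annual demand D = 64.4 × 365 = 23,506.
Holding cost H = 0.35 × £73.70 = £25.7950 per unit per year.
EOQ = √(2DS / H) = √(2 × 23,506 × 91.3 / 25.795).
= √(4,292,195.6 / 25.795) = √166,396.4179 ≈ 407.917.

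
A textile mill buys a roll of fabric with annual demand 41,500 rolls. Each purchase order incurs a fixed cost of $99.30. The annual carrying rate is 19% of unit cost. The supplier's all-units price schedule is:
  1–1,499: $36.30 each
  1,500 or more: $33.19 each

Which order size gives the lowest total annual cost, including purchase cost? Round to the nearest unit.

Holding cost per unit per year at price C is H = 0.19·C.
Candidates are each tier's EOQ (if it falls in that tier) and each price-break quantity.
EOQ at $36.30 = 1093.2 (feasible in tier 1): TC = 41,500×$36.30 + (41,500/1093.2)×99.3 + (1093.2/2)×0.19×$36.30 = $1,513,989.52.
EOQ at $33.19 = 1143.2 < 1500, so use break Q=1500: TC = 41,500×$33.19 + (41,500/1500.0)×99.3 + (1500.0/2)×0.19×$33.19 = $1,384,861.88.
Lowest total cost is $1,384,861.88 at Q = 1500.0.

Q* ≈ 1,500 rolls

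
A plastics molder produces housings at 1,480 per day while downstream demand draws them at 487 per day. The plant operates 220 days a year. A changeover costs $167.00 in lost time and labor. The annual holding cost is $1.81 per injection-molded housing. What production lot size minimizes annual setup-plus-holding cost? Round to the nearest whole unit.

Q* ≈ 5,428 housings

Annual demand D = 487 × 220 = 107,140.
Production build-up factor (1 − d/p) = 1 − 487/1,480 = 0.6709.
Q* = √(2DS / (H(1 − d/p))) = √(2 × 107,140 × 167 / (1.81 × 0.6709)).
= √(35,784,760 / 1.2144) ≈ 5428.327.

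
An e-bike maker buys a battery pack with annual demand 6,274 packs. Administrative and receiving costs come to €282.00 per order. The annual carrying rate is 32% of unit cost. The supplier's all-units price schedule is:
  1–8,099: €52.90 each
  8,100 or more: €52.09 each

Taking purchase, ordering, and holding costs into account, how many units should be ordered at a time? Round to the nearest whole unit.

Holding cost per unit per year at price C is H = 0.32·C.
For each price level, check whether its EOQ is feasible; otherwise the best quantity at that price is the breakpoint.
EOQ at €52.90 = 457.2 (feasible in tier 1): TC = 6,274×€52.90 + (6,274/457.2)×282 + (457.2/2)×0.32×€52.90 = €339,634.13.
EOQ at €52.09 = 460.7 < 8100, so use break Q=8100: TC = 6,274×€52.09 + (6,274/8100.0)×282 + (8100.0/2)×0.32×€52.09 = €394,539.73.
Lowest total cost is €339,634.13 at Q = 457.2.

Q* ≈ 457 packs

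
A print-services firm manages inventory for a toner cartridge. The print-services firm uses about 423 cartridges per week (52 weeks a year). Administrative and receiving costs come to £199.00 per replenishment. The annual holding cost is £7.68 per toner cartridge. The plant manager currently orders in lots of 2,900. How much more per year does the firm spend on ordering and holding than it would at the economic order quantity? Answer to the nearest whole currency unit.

Extra cost ≈ £4,446 per year

Annual demand D = 423 × 52 = 21,996.
EOQ = √(2DS/H) = √(2 × 21,996 × 199 / 7.68) ≈ 1067.66.
Cost at Q* = (D/Q*)S + (Q*/2)H = √(2DSH) ≈ £8,199.63.
Cost at Q = 2,900: (21,996/2,900)×199 + (2,900/2)×7.68 = £1,509.38 + £11,136.00 = £12,645.38.
Excess = £12,645.38 − £8,199.63 = £4,445.76.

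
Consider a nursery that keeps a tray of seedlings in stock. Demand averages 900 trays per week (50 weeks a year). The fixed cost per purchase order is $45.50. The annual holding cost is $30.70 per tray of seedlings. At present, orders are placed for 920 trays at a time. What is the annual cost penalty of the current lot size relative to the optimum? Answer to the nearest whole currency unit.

Extra cost ≈ $5,135 per year

Annual demand D = 900 × 50 = 45,000.
EOQ = √(2DS/H) = √(2 × 45,000 × 45.5 / 30.7) ≈ 365.22.
Cost at Q* = (D/Q*)S + (Q*/2)H = √(2DSH) ≈ $11,212.34.
Cost at Q = 920: (45,000/920)×45.5 + (920/2)×30.7 = $2,225.54 + $14,122.00 = $16,347.54.
Excess = $16,347.54 − $11,212.34 = $5,135.21.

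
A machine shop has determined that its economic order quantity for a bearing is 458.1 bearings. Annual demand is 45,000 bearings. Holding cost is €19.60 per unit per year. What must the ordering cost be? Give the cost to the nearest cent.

S ≈ €45.70

Invert the EOQ relation Q*² = 2DS/H.
From Q* = √(2DS/H): S = Q*²H / (2D) = 458.1² × 19.6 / (2 × 45,000) = 45.7019.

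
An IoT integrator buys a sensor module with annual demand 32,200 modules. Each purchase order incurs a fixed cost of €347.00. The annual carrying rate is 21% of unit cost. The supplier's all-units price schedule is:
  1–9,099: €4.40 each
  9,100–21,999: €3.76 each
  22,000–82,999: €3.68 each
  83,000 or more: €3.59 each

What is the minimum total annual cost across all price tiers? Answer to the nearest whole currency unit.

Holding cost per unit per year at price C is H = 0.21·C.
Evaluate total cost at each tier's feasible EOQ or, if the EOQ is below the tier, at the tier's minimum quantity.
EOQ at €4.40 = 4917.8 (feasible in tier 1): TC = 32,200×€4.40 + (32,200/4917.8)×347 + (4917.8/2)×0.21×€4.40 = €146,224.06.
EOQ at €3.76 = 5319.9 < 9100, so use break Q=9100: TC = 32,200×€3.76 + (32,200/9100.0)×347 + (9100.0/2)×0.21×€3.76 = €125,892.53.
EOQ at €3.68 = 5377.4 < 22000, so use break Q=22000: TC = 32,200×€3.68 + (32,200/22000.0)×347 + (22000.0/2)×0.21×€3.68 = €127,504.68.
EOQ at €3.59 = 5444.4 < 83000, so use break Q=83000: TC = 32,200×€3.59 + (32,200/83000.0)×347 + (83000.0/2)×0.21×€3.59 = €147,019.47.
Lowest total cost among the candidates is at Q = 9100.0.

TC* ≈ €125,893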